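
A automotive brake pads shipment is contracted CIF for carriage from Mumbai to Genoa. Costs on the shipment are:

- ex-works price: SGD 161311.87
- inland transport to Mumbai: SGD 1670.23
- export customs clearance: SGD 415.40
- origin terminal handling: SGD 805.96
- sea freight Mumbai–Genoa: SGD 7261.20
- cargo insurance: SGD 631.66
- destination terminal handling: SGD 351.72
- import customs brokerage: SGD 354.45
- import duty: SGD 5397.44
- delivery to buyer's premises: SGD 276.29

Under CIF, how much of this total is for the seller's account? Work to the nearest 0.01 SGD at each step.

CIF: the seller pays costs through ocean freight and marine insurance to the destination port.
Seller's account: goods 161311.87 + inland to port 1670.23 + export clearance 415.40 + origin terminal 805.96 + freight 7261.20 + insurance 631.66 = 172096.32
Buyer's account: destination terminal 351.72 + brokerage 354.45 + duty 5397.44 + delivery 276.29 = 6379.90

Seller's account: SGD 172096.32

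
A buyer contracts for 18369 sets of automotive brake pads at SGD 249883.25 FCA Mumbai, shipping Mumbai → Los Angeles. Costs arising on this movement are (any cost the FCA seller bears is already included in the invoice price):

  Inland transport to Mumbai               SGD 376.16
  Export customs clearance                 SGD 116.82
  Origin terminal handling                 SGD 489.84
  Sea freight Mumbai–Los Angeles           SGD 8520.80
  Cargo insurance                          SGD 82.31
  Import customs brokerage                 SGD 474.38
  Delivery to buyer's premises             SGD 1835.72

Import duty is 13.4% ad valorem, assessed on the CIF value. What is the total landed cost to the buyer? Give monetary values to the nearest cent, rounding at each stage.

Total landed cost: SGD 295989.11

FCA: the seller delivers export-cleared goods to the carrier; the buyer bears costs from that point.
Already in the invoice (seller's account under FCA): inland to port, export clearance — exclude.
CIF value = FCA price + origin terminal + freight + insurance = 249883.25 + 489.84 + 8520.80 + 82.31 = 258976.20
Import duty = 258976.20 × 13.4% = 34702.81
Buyer bears: origin terminal 489.84 + freight 8520.80 + insurance 82.31 + brokerage 474.38 + delivery 1835.72 + duty 34702.81 = 46105.86
Landed cost = invoice 249883.25 + 46105.86 = 295989.11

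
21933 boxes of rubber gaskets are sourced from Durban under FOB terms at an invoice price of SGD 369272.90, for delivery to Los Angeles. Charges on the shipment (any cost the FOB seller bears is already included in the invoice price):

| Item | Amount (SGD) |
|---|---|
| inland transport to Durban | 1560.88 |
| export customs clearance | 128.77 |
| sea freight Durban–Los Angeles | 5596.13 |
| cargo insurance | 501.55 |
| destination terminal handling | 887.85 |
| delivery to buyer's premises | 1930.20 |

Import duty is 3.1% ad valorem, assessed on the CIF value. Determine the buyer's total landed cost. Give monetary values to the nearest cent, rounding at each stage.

Total landed cost: SGD 389825.12

FOB: the seller bears costs until goods are on board at the origin port; the buyer bears freight, insurance and all costs thereafter.
Already in the invoice (seller's account under FOB): inland to port, export clearance — exclude.
CIF value = FOB price + freight + insurance = 369272.90 + 5596.13 + 501.55 = 375370.58
Import duty = 375370.58 × 3.1% = 11636.49
Buyer bears: freight 5596.13 + insurance 501.55 + destination terminal 887.85 + delivery 1930.20 + duty 11636.49 = 20552.22
Landed cost = invoice 369272.90 + 20552.22 = 389825.12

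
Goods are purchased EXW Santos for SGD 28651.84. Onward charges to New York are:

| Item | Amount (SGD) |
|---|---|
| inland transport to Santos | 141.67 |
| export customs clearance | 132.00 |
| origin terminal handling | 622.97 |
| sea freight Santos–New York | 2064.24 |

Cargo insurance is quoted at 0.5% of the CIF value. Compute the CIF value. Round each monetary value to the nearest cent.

Let C be the CIF value. C = EXW price + pre-shipment costs + freight + 0.5% × C
C − 0.5% × C = 28651.84 + 141.67 + 132.00 + 622.97 + 2064.24
0.995 × C = 31612.72
C = 31612.72 / 0.995 = 31771.58
Insurance premium = 0.5% × 31771.58 = 158.86

CIF value: SGD 31771.58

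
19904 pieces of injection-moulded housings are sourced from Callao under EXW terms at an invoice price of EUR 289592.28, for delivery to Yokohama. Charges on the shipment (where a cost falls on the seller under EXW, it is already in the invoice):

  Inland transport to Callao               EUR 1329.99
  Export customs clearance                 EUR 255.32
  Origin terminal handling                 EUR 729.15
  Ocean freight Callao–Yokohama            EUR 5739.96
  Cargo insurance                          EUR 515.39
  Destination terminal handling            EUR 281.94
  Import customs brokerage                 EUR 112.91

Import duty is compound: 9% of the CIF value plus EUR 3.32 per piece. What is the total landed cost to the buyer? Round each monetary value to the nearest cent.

Total landed cost: EUR 391472.81

EXW: the seller makes goods available at their premises; the buyer bears all onward costs.
CIF value = EXW price + inland to port + export clearance + origin terminal + freight + insurance = 289592.28 + 1329.99 + 255.32 + 729.15 + 5739.96 + 515.39 = 298162.09
Ad valorem component: 298162.09 × 9% = 26834.59
Specific component: 19904 × 3.32 = 66081.28
Import duty = 26834.59 + 66081.28 = 92915.87
Buyer bears: inland to port 1329.99 + export clearance 255.32 + origin terminal 729.15 + freight 5739.96 + insurance 515.39 + destination terminal 281.94 + brokerage 112.91 + duty 92915.87 = 101880.53
Landed cost = invoice 289592.28 + 101880.53 = 391472.81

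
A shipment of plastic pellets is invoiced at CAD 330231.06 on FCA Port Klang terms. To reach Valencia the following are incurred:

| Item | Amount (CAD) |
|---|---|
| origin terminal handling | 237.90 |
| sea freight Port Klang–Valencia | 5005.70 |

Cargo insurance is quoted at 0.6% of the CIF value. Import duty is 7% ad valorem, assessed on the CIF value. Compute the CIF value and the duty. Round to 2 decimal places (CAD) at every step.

Let C be the CIF value. C = FCA price + pre-shipment costs + freight + 0.6% × C
C − 0.6% × C = 330231.06 + 237.90 + 5005.70
0.994 × C = 335474.66
C = 335474.66 / 0.994 = 337499.66
Insurance premium = 0.6% × 337499.66 = 2025.00
Import duty = 337499.66 × 7% = 23624.98

CIF value: CAD 337499.66; import duty: CAD 23624.98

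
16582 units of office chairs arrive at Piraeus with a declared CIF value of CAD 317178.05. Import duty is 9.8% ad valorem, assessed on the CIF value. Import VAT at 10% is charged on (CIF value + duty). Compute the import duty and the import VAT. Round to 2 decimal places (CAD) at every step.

Import duty: CAD 31083.45; import VAT: CAD 34826.15

Import duty = 317178.05 × 9.8% = 31083.45
VAT base = CIF + duty = 317178.05 + 31083.45 = 348261.50
Import VAT = 348261.50 × 10% = 34826.15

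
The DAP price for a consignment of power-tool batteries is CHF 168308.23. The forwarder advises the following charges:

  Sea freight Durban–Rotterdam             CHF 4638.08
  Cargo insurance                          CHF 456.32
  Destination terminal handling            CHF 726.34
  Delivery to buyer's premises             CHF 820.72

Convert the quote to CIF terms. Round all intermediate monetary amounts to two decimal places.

Not relevant to the conversion: insurance, freight — on the seller under both DAP and CIF; already in the DAP price and stays in the CIF price.
From DAP to CIF, the seller no longer bears: destination terminal, delivery.
CIF price = 168308.23 − 726.34 − 820.72 = 166761.17

CIF price: CHF 166761.17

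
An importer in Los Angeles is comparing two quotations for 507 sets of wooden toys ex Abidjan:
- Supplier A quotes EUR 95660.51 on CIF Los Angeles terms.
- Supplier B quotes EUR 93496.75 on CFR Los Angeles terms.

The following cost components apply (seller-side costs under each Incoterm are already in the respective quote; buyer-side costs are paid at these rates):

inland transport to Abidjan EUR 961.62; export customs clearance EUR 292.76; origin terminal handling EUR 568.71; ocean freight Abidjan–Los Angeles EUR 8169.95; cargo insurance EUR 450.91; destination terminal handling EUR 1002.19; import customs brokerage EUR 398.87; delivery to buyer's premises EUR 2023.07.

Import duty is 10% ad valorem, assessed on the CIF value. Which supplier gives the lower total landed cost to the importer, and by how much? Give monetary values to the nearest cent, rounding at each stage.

Supplier A (CIF):
The CIF price already equals the CIF value: 95660.51
Import duty = 95660.51 × 10% = 9566.05
Buyer bears (A): 1002.19 + 398.87 + 2023.07 = 3424.13
Landed cost (A) = invoice 95660.51 + 3424.13 + duty 9566.05 = 108650.69
Supplier B (CFR):
CIF value = CFR price + insurance = 93496.75 + 450.91 = 93947.66
Import duty = 93947.66 × 10% = 9394.77
Buyer bears (B): 450.91 + 1002.19 + 398.87 + 2023.07 = 3875.04
Landed cost (B) = invoice 93496.75 + 3875.04 + duty 9394.77 = 106766.56
Difference = |108650.69 − 106766.56| = 1884.13

Supplier B is cheaper by EUR 1884.13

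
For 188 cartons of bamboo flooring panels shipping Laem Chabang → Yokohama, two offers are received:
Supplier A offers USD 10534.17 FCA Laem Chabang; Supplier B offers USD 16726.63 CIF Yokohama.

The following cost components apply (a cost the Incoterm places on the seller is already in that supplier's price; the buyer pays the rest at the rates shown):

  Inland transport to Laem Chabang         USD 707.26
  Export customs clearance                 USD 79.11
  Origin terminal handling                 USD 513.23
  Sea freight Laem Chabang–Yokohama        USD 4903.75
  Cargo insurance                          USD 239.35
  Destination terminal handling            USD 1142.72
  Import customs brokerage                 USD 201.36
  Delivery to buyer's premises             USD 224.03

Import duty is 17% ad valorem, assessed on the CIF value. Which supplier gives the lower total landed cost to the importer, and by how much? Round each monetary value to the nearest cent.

Supplier A (FCA):
CIF value = FCA price + origin terminal + freight + insurance = 10534.17 + 513.23 + 4903.75 + 239.35 = 16190.50
Import duty = 16190.50 × 17% = 2752.39
Buyer bears (A): 513.23 + 4903.75 + 239.35 + 1142.72 + 201.36 + 224.03 = 7224.44
Landed cost (A) = invoice 10534.17 + 7224.44 + duty 2752.39 = 20511.00
Supplier B (CIF):
The CIF price already equals the CIF value: 16726.63
Import duty = 16726.63 × 17% = 2843.53
Buyer bears (B): 1142.72 + 201.36 + 224.03 = 1568.11
Landed cost (B) = invoice 16726.63 + 1568.11 + duty 2843.53 = 21138.27
Difference = |20511.00 − 21138.27| = 627.27

Supplier A is cheaper by USD 627.27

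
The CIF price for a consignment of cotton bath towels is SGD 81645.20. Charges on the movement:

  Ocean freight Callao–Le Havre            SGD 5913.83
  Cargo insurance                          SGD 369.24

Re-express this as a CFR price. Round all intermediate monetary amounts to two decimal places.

CFR price: SGD 81275.96

Not relevant to the conversion: freight — on the seller under both CIF and CFR; already in the CIF price and stays in the CFR price.
From CIF to CFR, the seller no longer bears: insurance.
CFR price = 81645.20 − 369.24 = 81275.96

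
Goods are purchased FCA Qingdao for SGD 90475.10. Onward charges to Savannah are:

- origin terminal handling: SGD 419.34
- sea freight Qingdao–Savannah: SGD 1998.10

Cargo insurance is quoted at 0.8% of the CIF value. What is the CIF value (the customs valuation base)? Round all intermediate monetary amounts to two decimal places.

CIF value: SGD 93641.67

Let C be the CIF value. C = FCA price + pre-shipment costs + freight + 0.8% × C
C − 0.8% × C = 90475.10 + 419.34 + 1998.10
0.992 × C = 92892.54
C = 92892.54 / 0.992 = 93641.67
Insurance premium = 0.8% × 93641.67 = 749.13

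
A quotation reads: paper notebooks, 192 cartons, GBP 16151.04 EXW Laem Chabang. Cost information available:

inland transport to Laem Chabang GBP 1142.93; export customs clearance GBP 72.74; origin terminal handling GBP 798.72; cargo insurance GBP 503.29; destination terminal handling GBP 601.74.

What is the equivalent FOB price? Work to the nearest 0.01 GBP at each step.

FOB price: GBP 18165.43

Not relevant to the conversion: destination terminal, insurance — on the buyer under both terms; not part of either seller's price.
From EXW to FOB, the seller additionally bears: inland to port, export clearance, origin terminal.
FOB price = 16151.04 + 1142.93 + 72.74 + 798.72 = 18165.43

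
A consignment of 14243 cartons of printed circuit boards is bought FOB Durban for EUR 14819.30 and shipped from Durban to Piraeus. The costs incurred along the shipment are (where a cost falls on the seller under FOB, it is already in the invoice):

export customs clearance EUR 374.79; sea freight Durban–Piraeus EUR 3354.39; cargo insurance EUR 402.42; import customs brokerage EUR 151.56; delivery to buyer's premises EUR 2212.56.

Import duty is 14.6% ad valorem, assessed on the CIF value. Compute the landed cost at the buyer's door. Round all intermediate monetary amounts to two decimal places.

FOB: the seller bears costs until goods are on board at the origin port; the buyer bears freight, insurance and all costs thereafter.
Already in the invoice (seller's account under FOB): export clearance — exclude.
CIF value = FOB price + freight + insurance = 14819.30 + 3354.39 + 402.42 = 18576.11
Import duty = 18576.11 × 14.6% = 2712.11
Buyer bears: freight 3354.39 + insurance 402.42 + brokerage 151.56 + delivery 2212.56 + duty 2712.11 = 8833.04
Landed cost = invoice 14819.30 + 8833.04 = 23652.34

Total landed cost: EUR 23652.34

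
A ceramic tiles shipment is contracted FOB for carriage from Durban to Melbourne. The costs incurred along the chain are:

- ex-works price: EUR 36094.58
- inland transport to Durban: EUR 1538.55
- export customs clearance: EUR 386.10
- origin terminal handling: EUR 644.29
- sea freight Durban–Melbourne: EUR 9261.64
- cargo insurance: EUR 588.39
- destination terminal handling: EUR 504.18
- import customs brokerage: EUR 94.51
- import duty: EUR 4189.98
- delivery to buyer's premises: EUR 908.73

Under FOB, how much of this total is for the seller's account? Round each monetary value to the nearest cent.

FOB: the seller bears costs until goods are on board at the origin port; the buyer bears freight, insurance and all costs thereafter.
Seller's account: goods 36094.58 + inland to port 1538.55 + export clearance 386.10 + origin terminal 644.29 = 38663.52
Buyer's account: freight 9261.64 + insurance 588.39 + destination terminal 504.18 + brokerage 94.51 + duty 4189.98 + delivery 908.73 = 15547.43

Seller's account: EUR 38663.52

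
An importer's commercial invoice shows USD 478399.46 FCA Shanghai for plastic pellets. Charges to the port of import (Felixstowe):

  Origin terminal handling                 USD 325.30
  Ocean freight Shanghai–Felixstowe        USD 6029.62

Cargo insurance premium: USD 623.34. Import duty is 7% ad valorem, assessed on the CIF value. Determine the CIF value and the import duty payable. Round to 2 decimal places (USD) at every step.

CIF value: USD 485377.72; import duty: USD 33976.44

CIF = FCA price + pre-shipment costs + freight + insurance
CIF = 478399.46 + 325.30 + 6029.62 + 623.34 = 485377.72
Import duty = 485377.72 × 7% = 33976.44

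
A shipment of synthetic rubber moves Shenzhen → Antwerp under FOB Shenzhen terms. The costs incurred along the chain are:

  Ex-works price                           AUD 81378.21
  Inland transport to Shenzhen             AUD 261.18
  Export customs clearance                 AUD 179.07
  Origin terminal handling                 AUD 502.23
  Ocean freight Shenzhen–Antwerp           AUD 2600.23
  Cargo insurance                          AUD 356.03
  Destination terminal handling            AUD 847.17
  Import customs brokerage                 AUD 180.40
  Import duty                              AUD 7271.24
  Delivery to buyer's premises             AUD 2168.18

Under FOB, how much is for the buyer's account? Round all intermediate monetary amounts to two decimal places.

Buyer's account: AUD 13423.25

FOB: the seller bears costs until goods are on board at the origin port; the buyer bears freight, insurance and all costs thereafter.
Seller's account: goods 81378.21 + inland to port 261.18 + export clearance 179.07 + origin terminal 502.23 = 82320.69
Buyer's account: freight 2600.23 + insurance 356.03 + destination terminal 847.17 + brokerage 180.40 + duty 7271.24 + delivery 2168.18 = 13423.25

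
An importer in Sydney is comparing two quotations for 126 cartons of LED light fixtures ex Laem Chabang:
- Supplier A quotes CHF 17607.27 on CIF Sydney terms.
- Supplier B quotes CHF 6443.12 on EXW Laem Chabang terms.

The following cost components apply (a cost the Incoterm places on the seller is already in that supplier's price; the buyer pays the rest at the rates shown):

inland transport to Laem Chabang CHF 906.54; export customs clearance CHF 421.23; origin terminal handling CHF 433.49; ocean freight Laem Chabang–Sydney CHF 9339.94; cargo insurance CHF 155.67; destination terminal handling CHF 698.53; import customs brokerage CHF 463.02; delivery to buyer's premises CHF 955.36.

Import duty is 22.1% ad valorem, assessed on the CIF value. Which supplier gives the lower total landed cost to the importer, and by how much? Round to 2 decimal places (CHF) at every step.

Supplier A is cheaper by CHF 113.21

Supplier A (CIF):
The CIF price already equals the CIF value: 17607.27
Import duty = 17607.27 × 22.1% = 3891.21
Buyer bears (A): 698.53 + 463.02 + 955.36 = 2116.91
Landed cost (A) = invoice 17607.27 + 2116.91 + duty 3891.21 = 23615.39
Supplier B (EXW):
CIF value = EXW price + inland to port + export clearance + origin terminal + freight + insurance = 6443.12 + 906.54 + 421.23 + 433.49 + 9339.94 + 155.67 = 17699.99
Import duty = 17699.99 × 22.1% = 3911.70
Buyer bears (B): 906.54 + 421.23 + 433.49 + 9339.94 + 155.67 + 698.53 + 463.02 + 955.36 = 13373.78
Landed cost (B) = invoice 6443.12 + 13373.78 + duty 3911.70 = 23728.60
Difference = |23615.39 − 23728.60| = 113.21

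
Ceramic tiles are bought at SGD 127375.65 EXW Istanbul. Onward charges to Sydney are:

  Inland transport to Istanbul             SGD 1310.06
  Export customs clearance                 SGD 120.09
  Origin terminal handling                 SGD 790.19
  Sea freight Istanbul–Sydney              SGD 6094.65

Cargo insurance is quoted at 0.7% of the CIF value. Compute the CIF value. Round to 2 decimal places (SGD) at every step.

CIF value: SGD 136647.17

Let C be the CIF value. C = EXW price + pre-shipment costs + freight + 0.7% × C
C − 0.7% × C = 127375.65 + 1310.06 + 120.09 + 790.19 + 6094.65
0.993 × C = 135690.64
C = 135690.64 / 0.993 = 136647.17
Insurance premium = 0.7% × 136647.17 = 956.53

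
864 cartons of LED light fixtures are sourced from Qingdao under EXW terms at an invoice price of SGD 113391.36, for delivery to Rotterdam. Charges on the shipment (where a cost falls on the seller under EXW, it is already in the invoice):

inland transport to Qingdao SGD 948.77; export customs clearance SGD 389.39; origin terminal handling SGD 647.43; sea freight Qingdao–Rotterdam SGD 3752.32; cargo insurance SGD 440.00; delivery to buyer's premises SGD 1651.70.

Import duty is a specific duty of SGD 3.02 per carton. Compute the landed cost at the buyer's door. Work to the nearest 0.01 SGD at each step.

Total landed cost: SGD 123830.25

EXW: the seller makes goods available at their premises; the buyer bears all onward costs.
CIF value = EXW price + inland to port + export clearance + origin terminal + freight + insurance = 113391.36 + 948.77 + 389.39 + 647.43 + 3752.32 + 440.00 = 119569.27
Import duty = 864 × 3.02 = 2609.28
Buyer bears: inland to port 948.77 + export clearance 389.39 + origin terminal 647.43 + freight 3752.32 + insurance 440.00 + delivery 1651.70 + duty 2609.28 = 10438.89
Landed cost = invoice 113391.36 + 10438.89 = 123830.25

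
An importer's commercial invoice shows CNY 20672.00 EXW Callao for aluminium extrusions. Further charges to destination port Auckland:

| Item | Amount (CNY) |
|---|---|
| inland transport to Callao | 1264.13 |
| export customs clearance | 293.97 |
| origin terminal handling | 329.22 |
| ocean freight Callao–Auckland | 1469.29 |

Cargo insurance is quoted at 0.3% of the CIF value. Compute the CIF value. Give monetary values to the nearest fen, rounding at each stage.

CIF value: CNY 24100.91

Let C be the CIF value. C = EXW price + pre-shipment costs + freight + 0.3% × C
C − 0.3% × C = 20672.00 + 1264.13 + 293.97 + 329.22 + 1469.29
0.997 × C = 24028.61
C = 24028.61 / 0.997 = 24100.91
Insurance premium = 0.3% × 24100.91 = 72.30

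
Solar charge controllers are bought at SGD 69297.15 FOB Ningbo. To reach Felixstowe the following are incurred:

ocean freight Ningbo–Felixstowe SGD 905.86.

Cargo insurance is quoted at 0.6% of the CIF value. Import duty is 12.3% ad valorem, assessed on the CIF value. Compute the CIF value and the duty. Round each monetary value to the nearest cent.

Let C be the CIF value. C = FOB price + freight + 0.6% × C
C − 0.6% × C = 69297.15 + 905.86
0.994 × C = 70203.01
C = 70203.01 / 0.994 = 70626.77
Insurance premium = 0.6% × 70626.77 = 423.76
Import duty = 70626.77 × 12.3% = 8687.09

CIF value: SGD 70626.77; import duty: SGD 8687.09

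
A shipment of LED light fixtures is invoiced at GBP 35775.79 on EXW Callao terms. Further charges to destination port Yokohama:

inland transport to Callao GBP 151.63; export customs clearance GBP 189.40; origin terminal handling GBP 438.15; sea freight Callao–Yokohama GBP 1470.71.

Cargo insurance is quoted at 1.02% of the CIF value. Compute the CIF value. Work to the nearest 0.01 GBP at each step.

CIF value: GBP 38417.54

Let C be the CIF value. C = EXW price + pre-shipment costs + freight + 1.02% × C
C − 1.02% × C = 35775.79 + 151.63 + 189.40 + 438.15 + 1470.71
0.9898 × C = 38025.68
C = 38025.68 / 0.9898 = 38417.54
Insurance premium = 1.02% × 38417.54 = 391.86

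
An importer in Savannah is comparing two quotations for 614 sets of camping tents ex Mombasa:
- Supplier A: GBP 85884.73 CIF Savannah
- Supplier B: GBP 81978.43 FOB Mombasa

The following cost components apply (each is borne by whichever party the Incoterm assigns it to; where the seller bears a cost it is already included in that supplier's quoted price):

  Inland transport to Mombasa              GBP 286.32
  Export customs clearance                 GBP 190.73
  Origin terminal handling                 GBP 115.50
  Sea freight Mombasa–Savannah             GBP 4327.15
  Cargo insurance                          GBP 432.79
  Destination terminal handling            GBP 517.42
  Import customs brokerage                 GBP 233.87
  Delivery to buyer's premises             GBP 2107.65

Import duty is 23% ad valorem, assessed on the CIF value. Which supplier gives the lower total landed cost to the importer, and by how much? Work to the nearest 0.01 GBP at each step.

Supplier A (CIF):
The CIF price already equals the CIF value: 85884.73
Import duty = 85884.73 × 23% = 19753.49
Buyer bears (A): 517.42 + 233.87 + 2107.65 = 2858.94
Landed cost (A) = invoice 85884.73 + 2858.94 + duty 19753.49 = 108497.16
Supplier B (FOB):
CIF value = FOB price + freight + insurance = 81978.43 + 4327.15 + 432.79 = 86738.37
Import duty = 86738.37 × 23% = 19949.83
Buyer bears (B): 4327.15 + 432.79 + 517.42 + 233.87 + 2107.65 = 7618.88
Landed cost (B) = invoice 81978.43 + 7618.88 + duty 19949.83 = 109547.14
Difference = |108497.16 − 109547.14| = 1049.98

Supplier A is cheaper by GBP 1049.98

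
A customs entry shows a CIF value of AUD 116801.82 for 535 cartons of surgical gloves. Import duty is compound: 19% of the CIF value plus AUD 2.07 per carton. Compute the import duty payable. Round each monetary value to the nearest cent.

Ad valorem component: 116801.82 × 19% = 22192.35
Specific component: 535 × 2.07 = 1107.45
Import duty = 22192.35 + 1107.45 = 23299.80

Import duty: AUD 23299.80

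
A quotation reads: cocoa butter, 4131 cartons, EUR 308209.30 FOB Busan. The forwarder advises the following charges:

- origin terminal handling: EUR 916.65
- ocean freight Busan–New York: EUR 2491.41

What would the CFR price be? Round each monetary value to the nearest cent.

CFR price: EUR 310700.71

Not relevant to the conversion: origin terminal — on the seller under both FOB and CFR; already in the FOB price and stays in the CFR price.
From FOB to CFR, the seller additionally bears: freight.
CFR price = 308209.30 + 2491.41 = 310700.71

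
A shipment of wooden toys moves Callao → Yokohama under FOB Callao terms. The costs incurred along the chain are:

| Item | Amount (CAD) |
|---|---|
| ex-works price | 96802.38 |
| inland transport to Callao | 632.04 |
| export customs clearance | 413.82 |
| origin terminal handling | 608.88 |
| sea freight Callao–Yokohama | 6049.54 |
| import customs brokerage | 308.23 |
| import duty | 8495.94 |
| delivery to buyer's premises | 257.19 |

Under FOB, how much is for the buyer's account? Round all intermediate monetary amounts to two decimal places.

FOB: the seller bears costs until goods are on board at the origin port; the buyer bears freight, insurance and all costs thereafter.
Seller's account: goods 96802.38 + inland to port 632.04 + export clearance 413.82 + origin terminal 608.88 = 98457.12
Buyer's account: freight 6049.54 + brokerage 308.23 + duty 8495.94 + delivery 257.19 = 15110.90

Buyer's account: CAD 15110.90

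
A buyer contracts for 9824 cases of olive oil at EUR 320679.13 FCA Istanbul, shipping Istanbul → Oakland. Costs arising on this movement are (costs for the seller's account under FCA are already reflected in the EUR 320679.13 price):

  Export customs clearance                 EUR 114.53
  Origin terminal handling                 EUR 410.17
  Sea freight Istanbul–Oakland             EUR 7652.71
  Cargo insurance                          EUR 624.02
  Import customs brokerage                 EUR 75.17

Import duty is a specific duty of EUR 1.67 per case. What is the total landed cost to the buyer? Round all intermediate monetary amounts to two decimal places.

Total landed cost: EUR 345847.28

FCA: the seller delivers export-cleared goods to the carrier; the buyer bears costs from that point.
Already in the invoice (seller's account under FCA): export clearance — exclude.
CIF value = FCA price + origin terminal + freight + insurance = 320679.13 + 410.17 + 7652.71 + 624.02 = 329366.03
Import duty = 9824 × 1.67 = 16406.08
Buyer bears: origin terminal 410.17 + freight 7652.71 + insurance 624.02 + brokerage 75.17 + duty 16406.08 = 25168.15
Landed cost = invoice 320679.13 + 25168.15 = 345847.28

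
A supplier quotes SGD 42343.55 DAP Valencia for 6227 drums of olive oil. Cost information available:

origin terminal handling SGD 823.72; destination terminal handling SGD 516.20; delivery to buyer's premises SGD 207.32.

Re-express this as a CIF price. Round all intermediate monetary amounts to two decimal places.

Not relevant to the conversion: origin terminal — on the seller under both DAP and CIF; already in the DAP price and stays in the CIF price.
From DAP to CIF, the seller no longer bears: destination terminal, delivery.
CIF price = 42343.55 − 516.20 − 207.32 = 41620.03

CIF price: SGD 41620.03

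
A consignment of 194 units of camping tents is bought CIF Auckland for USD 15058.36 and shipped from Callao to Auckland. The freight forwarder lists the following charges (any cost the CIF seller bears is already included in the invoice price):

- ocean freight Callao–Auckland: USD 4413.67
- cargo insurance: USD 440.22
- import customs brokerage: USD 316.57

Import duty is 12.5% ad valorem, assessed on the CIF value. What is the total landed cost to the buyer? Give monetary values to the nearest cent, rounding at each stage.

CIF: the seller pays costs through ocean freight and marine insurance to the destination port.
Already in the invoice (seller's account under CIF): freight, insurance — exclude.
The CIF price already equals the CIF value: 15058.36
Import duty = 15058.36 × 12.5% = 1882.30
Buyer bears: brokerage 316.57 + duty 1882.30 = 2198.87
Landed cost = invoice 15058.36 + 2198.87 = 17257.23

Total landed cost: USD 17257.23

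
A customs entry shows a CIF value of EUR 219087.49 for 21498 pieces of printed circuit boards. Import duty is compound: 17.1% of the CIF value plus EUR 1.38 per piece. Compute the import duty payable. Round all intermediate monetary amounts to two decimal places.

Ad valorem component: 219087.49 × 17.1% = 37463.96
Specific component: 21498 × 1.38 = 29667.24
Import duty = 37463.96 + 29667.24 = 67131.20

Import duty: EUR 67131.20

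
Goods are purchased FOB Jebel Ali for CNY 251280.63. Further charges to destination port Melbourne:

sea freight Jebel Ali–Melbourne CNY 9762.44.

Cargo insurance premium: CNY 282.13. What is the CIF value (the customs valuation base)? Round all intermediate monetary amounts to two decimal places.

CIF value: CNY 261325.20

CIF = FOB price + freight + insurance
CIF = 251280.63 + 9762.44 + 282.13 = 261325.20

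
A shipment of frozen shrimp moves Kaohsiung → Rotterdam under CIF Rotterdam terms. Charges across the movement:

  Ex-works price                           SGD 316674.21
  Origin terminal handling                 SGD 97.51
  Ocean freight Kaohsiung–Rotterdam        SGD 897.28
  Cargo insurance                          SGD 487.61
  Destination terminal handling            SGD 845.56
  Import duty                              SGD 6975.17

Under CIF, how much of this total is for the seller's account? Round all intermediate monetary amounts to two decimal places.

Seller's account: SGD 318156.61

CIF: the seller pays costs through ocean freight and marine insurance to the destination port.
Seller's account: goods 316674.21 + origin terminal 97.51 + freight 897.28 + insurance 487.61 = 318156.61
Buyer's account: destination terminal 845.56 + duty 6975.17 = 7820.73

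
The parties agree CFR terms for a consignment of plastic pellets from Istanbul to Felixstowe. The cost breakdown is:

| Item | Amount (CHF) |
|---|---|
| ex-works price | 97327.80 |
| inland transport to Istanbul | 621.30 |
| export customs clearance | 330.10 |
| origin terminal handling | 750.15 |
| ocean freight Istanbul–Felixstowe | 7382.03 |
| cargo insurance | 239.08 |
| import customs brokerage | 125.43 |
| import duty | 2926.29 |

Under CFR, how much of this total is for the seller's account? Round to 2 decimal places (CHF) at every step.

CFR: the seller pays costs through ocean freight to the destination port, but not insurance.
Seller's account: goods 97327.80 + inland to port 621.30 + export clearance 330.10 + origin terminal 750.15 + freight 7382.03 = 106411.38
Buyer's account: insurance 239.08 + brokerage 125.43 + duty 2926.29 = 3290.80

Seller's account: CHF 106411.38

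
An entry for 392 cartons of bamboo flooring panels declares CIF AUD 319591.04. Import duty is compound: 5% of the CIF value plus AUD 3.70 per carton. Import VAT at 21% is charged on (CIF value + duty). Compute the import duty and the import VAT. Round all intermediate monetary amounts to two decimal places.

Ad valorem component: 319591.04 × 5% = 15979.55
Specific component: 392 × 3.70 = 1450.40
Import duty = 15979.55 + 1450.40 = 17429.95
VAT base = CIF + duty = 319591.04 + 17429.95 = 337020.99
Import VAT = 337020.99 × 21% = 70774.41

Import duty: AUD 17429.95; import VAT: AUD 70774.41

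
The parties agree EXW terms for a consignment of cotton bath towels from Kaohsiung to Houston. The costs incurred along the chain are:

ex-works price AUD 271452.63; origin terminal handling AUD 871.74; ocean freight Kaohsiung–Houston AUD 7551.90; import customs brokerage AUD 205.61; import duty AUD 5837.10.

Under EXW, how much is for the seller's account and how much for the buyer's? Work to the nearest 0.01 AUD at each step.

EXW: the seller makes goods available at their premises; the buyer bears all onward costs.
Seller's account: goods 271452.63 = 271452.63
Buyer's account: origin terminal 871.74 + freight 7551.90 + brokerage 205.61 + duty 5837.10 = 14466.35

Seller: AUD 271452.63; buyer: AUD 14466.35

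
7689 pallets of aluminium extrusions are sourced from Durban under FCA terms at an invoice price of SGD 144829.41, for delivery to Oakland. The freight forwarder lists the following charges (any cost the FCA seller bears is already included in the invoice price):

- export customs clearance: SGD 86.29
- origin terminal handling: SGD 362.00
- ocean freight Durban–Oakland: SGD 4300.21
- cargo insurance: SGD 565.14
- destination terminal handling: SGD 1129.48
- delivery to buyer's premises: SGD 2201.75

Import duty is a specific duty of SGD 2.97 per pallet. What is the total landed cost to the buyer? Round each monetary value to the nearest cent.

Total landed cost: SGD 176224.32

FCA: the seller delivers export-cleared goods to the carrier; the buyer bears costs from that point.
Already in the invoice (seller's account under FCA): export clearance — exclude.
CIF value = FCA price + origin terminal + freight + insurance = 144829.41 + 362.00 + 4300.21 + 565.14 = 150056.76
Import duty = 7689 × 2.97 = 22836.33
Buyer bears: origin terminal 362.00 + freight 4300.21 + insurance 565.14 + destination terminal 1129.48 + delivery 2201.75 + duty 22836.33 = 31394.91
Landed cost = invoice 144829.41 + 31394.91 = 176224.32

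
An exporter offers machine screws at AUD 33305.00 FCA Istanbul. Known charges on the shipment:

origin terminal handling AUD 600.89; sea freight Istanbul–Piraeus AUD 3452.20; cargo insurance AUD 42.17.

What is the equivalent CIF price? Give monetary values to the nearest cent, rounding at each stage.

CIF price: AUD 37400.26

From FCA to CIF, the seller additionally bears: origin terminal, freight, insurance.
CIF price = 33305.00 + 600.89 + 3452.20 + 42.17 = 37400.26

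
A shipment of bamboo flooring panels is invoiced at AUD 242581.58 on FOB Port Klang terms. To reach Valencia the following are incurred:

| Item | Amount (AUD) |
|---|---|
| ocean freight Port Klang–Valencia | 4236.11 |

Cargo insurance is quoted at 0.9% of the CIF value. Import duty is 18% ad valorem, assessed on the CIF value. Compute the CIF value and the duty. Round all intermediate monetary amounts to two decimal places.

Let C be the CIF value. C = FOB price + freight + 0.9% × C
C − 0.9% × C = 242581.58 + 4236.11
0.991 × C = 246817.69
C = 246817.69 / 0.991 = 249059.22
Insurance premium = 0.9% × 249059.22 = 2241.53
Import duty = 249059.22 × 18% = 44830.66

CIF value: AUD 249059.22; import duty: AUD 44830.66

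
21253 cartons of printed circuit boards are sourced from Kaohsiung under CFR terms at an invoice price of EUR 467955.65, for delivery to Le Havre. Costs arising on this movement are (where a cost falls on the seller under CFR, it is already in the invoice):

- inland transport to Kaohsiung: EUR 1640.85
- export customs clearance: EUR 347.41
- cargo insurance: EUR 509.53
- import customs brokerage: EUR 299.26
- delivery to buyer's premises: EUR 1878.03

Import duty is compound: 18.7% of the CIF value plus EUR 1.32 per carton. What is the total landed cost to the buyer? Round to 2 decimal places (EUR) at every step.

CFR: the seller pays costs through ocean freight to the destination port, but not insurance.
Already in the invoice (seller's account under CFR): inland to port, export clearance — exclude.
CIF value = CFR price + insurance = 467955.65 + 509.53 = 468465.18
Ad valorem component: 468465.18 × 18.7% = 87602.99
Specific component: 21253 × 1.32 = 28053.96
Import duty = 87602.99 + 28053.96 = 115656.95
Buyer bears: insurance 509.53 + brokerage 299.26 + delivery 1878.03 + duty 115656.95 = 118343.77
Landed cost = invoice 467955.65 + 118343.77 = 586299.42

Total landed cost: EUR 586299.42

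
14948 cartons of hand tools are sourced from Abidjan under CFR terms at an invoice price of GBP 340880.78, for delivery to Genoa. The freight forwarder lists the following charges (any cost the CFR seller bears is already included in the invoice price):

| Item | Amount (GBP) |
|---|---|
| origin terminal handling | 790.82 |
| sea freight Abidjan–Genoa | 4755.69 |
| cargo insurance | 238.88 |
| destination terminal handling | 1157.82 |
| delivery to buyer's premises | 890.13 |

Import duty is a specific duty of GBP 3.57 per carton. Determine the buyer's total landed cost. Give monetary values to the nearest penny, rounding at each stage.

CFR: the seller pays costs through ocean freight to the destination port, but not insurance.
Already in the invoice (seller's account under CFR): origin terminal, freight — exclude.
CIF value = CFR price + insurance = 340880.78 + 238.88 = 341119.66
Import duty = 14948 × 3.57 = 53364.36
Buyer bears: insurance 238.88 + destination terminal 1157.82 + delivery 890.13 + duty 53364.36 = 55651.19
Landed cost = invoice 340880.78 + 55651.19 = 396531.97

Total landed cost: GBP 396531.97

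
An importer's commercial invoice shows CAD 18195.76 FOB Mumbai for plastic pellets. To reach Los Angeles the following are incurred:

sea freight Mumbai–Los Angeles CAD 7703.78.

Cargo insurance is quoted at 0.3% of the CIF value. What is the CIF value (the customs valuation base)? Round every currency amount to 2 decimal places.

CIF value: CAD 25977.47

Let C be the CIF value. C = FOB price + freight + 0.3% × C
C − 0.3% × C = 18195.76 + 7703.78
0.997 × C = 25899.54
C = 25899.54 / 0.997 = 25977.47
Insurance premium = 0.3% × 25977.47 = 77.93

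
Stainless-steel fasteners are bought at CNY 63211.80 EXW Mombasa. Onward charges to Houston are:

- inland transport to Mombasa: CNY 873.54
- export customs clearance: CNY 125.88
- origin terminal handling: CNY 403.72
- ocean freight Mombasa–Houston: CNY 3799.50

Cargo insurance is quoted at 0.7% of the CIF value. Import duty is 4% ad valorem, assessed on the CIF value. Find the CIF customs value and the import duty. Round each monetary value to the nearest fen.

CIF value: CNY 68896.72; import duty: CNY 2755.87

Let C be the CIF value. C = EXW price + pre-shipment costs + freight + 0.7% × C
C − 0.7% × C = 63211.80 + 873.54 + 125.88 + 403.72 + 3799.50
0.993 × C = 68414.44
C = 68414.44 / 0.993 = 68896.72
Insurance premium = 0.7% × 68896.72 = 482.28
Import duty = 68896.72 × 4% = 2755.87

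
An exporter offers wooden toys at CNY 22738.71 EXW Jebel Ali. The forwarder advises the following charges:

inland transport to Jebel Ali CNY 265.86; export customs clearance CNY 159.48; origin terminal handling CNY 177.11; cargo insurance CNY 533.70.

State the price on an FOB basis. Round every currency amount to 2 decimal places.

FOB price: CNY 23341.16

Not relevant to the conversion: insurance — on the buyer under both terms; not part of either seller's price.
From EXW to FOB, the seller additionally bears: inland to port, export clearance, origin terminal.
FOB price = 22738.71 + 265.86 + 159.48 + 177.11 = 23341.16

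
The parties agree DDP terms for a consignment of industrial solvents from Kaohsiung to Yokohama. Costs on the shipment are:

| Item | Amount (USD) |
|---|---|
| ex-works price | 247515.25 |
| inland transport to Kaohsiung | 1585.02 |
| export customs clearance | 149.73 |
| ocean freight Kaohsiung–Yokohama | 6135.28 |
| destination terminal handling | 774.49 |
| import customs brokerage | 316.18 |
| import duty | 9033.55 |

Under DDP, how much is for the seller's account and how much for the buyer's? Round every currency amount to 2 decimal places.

DDP: the seller bears all costs including import duty.
Seller's account: goods 247515.25 + inland to port 1585.02 + export clearance 149.73 + freight 6135.28 + destination terminal 774.49 + brokerage 316.18 + duty 9033.55 = 265509.50
Buyer's account: 0.00

Seller: USD 265509.50; buyer: USD 0.00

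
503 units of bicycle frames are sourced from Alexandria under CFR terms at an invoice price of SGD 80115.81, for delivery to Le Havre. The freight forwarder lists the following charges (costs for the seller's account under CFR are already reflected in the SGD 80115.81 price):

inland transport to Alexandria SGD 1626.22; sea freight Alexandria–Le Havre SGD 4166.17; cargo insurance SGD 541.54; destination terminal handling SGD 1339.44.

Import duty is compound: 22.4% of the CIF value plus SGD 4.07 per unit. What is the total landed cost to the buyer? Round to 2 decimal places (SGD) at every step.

CFR: the seller pays costs through ocean freight to the destination port, but not insurance.
Already in the invoice (seller's account under CFR): inland to port, freight — exclude.
CIF value = CFR price + insurance = 80115.81 + 541.54 = 80657.35
Ad valorem component: 80657.35 × 22.4% = 18067.25
Specific component: 503 × 4.07 = 2047.21
Import duty = 18067.25 + 2047.21 = 20114.46
Buyer bears: insurance 541.54 + destination terminal 1339.44 + duty 20114.46 = 21995.44
Landed cost = invoice 80115.81 + 21995.44 = 102111.25

Total landed cost: SGD 102111.25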